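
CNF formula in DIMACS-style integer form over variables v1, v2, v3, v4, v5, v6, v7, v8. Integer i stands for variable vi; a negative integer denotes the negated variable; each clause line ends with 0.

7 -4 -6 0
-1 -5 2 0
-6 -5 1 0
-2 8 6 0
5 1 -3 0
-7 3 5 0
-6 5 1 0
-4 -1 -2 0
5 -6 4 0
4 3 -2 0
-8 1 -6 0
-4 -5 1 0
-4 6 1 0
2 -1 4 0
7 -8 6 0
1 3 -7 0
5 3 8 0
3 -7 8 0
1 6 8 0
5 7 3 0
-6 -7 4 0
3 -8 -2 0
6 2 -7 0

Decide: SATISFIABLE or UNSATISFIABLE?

Set v1 = False and propagate.
Set v2 = True and propagate.
Try v3 = True.
  then v5 is forced to True.
  then v6 is forced to False.
  then v8 is forced to True.
  then v4 is forced to False.
  then v7 is forced to True.
So v1=F, v2=T, v3=T, v4=F, v5=T, v6=F, v7=T, v8=T is a satisfying assignment.

SATISFIABLE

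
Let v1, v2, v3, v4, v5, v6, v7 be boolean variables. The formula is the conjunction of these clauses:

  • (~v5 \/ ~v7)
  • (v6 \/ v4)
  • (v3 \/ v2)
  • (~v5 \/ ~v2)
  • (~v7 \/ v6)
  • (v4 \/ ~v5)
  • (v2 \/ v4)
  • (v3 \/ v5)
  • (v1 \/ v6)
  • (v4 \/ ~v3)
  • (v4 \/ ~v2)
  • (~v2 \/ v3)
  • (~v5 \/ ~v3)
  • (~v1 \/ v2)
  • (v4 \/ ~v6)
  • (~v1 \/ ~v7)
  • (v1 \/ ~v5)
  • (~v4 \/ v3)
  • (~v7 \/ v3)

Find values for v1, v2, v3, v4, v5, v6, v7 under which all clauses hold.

v1 = False, v2 = True, v3 = True, v4 = True, v5 = False, v6 = True, v7 = True

Branch on v1: take v1 = False.
  then v6 is forced to True.
  then v4 is forced to True.
  then v5 is forced to False.
  then v3 is forced to True.
v2, v7 are now unconstrained; take v2 = True, v7 = True.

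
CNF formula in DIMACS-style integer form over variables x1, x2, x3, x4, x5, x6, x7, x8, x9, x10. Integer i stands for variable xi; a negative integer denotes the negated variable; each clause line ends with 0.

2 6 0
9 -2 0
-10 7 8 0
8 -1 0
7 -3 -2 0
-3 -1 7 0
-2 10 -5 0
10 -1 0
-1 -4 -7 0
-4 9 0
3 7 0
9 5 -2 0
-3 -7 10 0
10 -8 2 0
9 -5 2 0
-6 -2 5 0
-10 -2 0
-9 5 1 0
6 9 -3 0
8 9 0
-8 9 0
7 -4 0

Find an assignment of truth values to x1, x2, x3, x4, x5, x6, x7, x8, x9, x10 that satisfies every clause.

x1=F, x2=F, x3=F, x4=T, x5=T, x6=T, x7=T, x8=F, x9=T, x10=F

Check each clause:
  1. {x2, x6} — x6 is true.
  2. {¬x2, x9} — x9 is true.
  3. {¬x10, x7, x8} — ¬x10 is true.
  4. {x8, ¬x1} — ¬x1 is true.
  5. {¬x2, x7, ¬x3} — ¬x3 is true.
  6. {¬x1, ¬x3, x7} — ¬x3 is true.
  7. {¬x5, ¬x2, x10} — ¬x2 is true.
  8. {x10, ¬x1} — ¬x1 is true.
  9. {¬x1, ¬x4, ¬x7} — ¬x1 is true.
  10. {¬x4, x9} — x9 is true.
  11. {x7, x3} — x7 is true.
  12. {¬x2, x5, x9} — x9 is true.
  13. {¬x7, x10, ¬x3} — ¬x3 is true.
  14. {x10, ¬x8, x2} — ¬x8 is true.
  15. {¬x5, x2, x9} — x9 is true.
  16. {¬x2, x5, ¬x6} — x5 is true.
  17. {¬x2, ¬x10} — ¬x10 is true.
  18. {¬x9, x5, x1} — x5 is true.
  19. {x9, ¬x3, x6} — x9 is true.
  20. {x9, x8} — x9 is true.
  21. {¬x8, x9} — ¬x8 is true.
  22. {x7, ¬x4} — x7 is true.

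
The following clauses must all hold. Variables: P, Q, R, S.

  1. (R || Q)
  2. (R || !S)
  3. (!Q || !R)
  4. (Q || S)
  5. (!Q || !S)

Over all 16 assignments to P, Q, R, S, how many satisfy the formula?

4

Satisfying assignments:
  P=F Q=F R=T S=T
  P=F Q=T R=F S=F
  P=T Q=F R=T S=T
  P=T Q=T R=F S=F
Count: 4.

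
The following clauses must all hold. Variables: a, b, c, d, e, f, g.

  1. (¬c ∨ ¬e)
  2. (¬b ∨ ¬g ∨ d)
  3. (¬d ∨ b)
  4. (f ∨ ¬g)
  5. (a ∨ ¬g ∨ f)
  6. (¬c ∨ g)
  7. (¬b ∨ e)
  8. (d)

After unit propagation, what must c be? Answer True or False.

(d) stands alone — d = True.
In (b ∨ ¬d), ¬d is now false; b must hold, so b = True.
From (¬b ∨ e) and b = True: e = True.
(¬e ∨ ¬c): since e = True, the clause reduces to (¬c). c = False.

False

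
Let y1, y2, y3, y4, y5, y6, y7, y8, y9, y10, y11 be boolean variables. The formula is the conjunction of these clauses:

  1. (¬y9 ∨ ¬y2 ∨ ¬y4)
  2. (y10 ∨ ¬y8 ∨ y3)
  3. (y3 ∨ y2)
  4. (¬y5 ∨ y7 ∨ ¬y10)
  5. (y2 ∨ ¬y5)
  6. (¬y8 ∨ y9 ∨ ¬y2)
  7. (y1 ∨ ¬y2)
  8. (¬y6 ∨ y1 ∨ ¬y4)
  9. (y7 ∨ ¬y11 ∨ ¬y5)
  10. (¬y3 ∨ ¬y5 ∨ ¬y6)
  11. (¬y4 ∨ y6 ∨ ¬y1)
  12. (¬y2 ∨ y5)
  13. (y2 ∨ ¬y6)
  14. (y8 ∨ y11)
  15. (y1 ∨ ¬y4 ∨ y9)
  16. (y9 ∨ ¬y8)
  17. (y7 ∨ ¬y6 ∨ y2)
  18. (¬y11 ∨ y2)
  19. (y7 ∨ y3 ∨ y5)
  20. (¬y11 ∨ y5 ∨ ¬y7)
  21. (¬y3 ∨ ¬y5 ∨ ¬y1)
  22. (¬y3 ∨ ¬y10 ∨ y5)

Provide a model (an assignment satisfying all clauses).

y1=True  y2=True  y3=False  y4=False  y5=True  y6=False  y7=True  y8=False  y9=True  y10=False  y11=True

Check each clause:
  1. (¬y4 ∨ ¬y2 ∨ ¬y9) — ¬y4 is true.
  2. (¬y8 ∨ y3 ∨ y10) — ¬y8 is true.
  3. (y2 ∨ y3) — y2 is true.
  4. (¬y5 ∨ y7 ∨ ¬y10) — ¬y10 is true.
  5. (¬y5 ∨ y2) — y2 is true.
  6. (¬y2 ∨ ¬y8 ∨ y9) — ¬y8 is true.
  7. (¬y2 ∨ y1) — y1 is true.
  8. (y1 ∨ ¬y4 ∨ ¬y6) — y1 is true.
  9. (¬y11 ∨ ¬y5 ∨ y7) — y7 is true.
  10. (¬y3 ∨ ¬y5 ∨ ¬y6) — ¬y6 is true.
  11. (¬y1 ∨ y6 ∨ ¬y4) — ¬y4 is true.
  12. (y5 ∨ ¬y2) — y5 is true.
  13. (¬y6 ∨ y2) — y2 is true.
  14. (y8 ∨ y11) — y11 is true.
  15. (y9 ∨ ¬y4 ∨ y1) — y9 is true.
  16. (y9 ∨ ¬y8) — ¬y8 is true.
  17. (y2 ∨ ¬y6 ∨ y7) — y2 is true.
  18. (¬y11 ∨ y2) — y2 is true.
  19. (y7 ∨ y3 ∨ y5) — y5 is true.
  20. (y5 ∨ ¬y7 ∨ ¬y11) — y5 is true.
  21. (¬y5 ∨ ¬y3 ∨ ¬y1) — ¬y3 is true.
  22. (¬y3 ∨ ¬y10 ∨ y5) — ¬y3 is true.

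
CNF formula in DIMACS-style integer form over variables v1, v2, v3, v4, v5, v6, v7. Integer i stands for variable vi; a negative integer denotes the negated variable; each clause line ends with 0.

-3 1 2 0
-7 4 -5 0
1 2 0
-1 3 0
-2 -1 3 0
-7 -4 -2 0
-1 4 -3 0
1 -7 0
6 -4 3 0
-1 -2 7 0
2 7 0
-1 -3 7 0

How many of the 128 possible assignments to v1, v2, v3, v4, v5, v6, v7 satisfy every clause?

Case analysis on v1 and v2:
  v1=1, v2=1: a clause becomes empty — 0.
  v1=1, v2=0: remaining (v3,v4,v5,v6,v7) ∈ {(1,1,0,0,1); (1,1,0,1,1); (1,1,1,0,1); (1,1,1,1,1)} — 4.
  v1=0, v2=1: v5 free; 7 ways for (v3,v4,v6,v7) × 2^1 = 14.
  v1=0, v2=0: a clause becomes empty — 0.
Total: 0 + 4 + 14 + 0 = 18.

18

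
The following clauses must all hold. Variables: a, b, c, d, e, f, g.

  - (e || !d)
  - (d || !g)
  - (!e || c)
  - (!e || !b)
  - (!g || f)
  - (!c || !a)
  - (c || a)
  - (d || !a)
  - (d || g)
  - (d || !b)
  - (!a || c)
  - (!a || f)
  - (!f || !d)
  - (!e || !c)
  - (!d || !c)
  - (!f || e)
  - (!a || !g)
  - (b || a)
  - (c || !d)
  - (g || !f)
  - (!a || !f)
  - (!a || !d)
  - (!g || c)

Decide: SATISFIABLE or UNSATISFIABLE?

a = True:
  propagation gives c=False; an empty clause results — contradiction.
a = False:
  propagation gives c=True, e=False, d=False, g=False; an empty clause results — contradiction.
Every branch closes, so no satisfying assignment exists.

UNSATISFIABLE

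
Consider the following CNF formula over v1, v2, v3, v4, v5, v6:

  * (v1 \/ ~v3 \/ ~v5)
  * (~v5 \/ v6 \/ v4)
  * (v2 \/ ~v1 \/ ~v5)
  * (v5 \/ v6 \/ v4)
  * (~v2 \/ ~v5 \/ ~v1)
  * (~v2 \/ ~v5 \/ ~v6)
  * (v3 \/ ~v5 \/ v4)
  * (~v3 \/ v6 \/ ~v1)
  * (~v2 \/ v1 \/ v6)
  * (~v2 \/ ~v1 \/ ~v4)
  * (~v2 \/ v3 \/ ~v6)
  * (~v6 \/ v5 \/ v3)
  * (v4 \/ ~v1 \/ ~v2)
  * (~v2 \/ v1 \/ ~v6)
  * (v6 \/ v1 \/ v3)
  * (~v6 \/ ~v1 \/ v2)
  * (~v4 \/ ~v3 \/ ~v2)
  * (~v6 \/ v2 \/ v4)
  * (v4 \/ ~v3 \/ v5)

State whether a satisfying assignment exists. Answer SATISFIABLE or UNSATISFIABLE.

Branch on v1: take v1 = True.
Branch on v2: take v2 = False.
  then v5 is forced to False.
  then v6 is forced to False.
  then v4 is forced to True.
  then v3 is forced to False.
Every clause has at least one true literal under this assignment.
So v1=T, v2=F, v3=F, v4=T, v5=F, v6=F is a satisfying assignment.

SATISFIABLE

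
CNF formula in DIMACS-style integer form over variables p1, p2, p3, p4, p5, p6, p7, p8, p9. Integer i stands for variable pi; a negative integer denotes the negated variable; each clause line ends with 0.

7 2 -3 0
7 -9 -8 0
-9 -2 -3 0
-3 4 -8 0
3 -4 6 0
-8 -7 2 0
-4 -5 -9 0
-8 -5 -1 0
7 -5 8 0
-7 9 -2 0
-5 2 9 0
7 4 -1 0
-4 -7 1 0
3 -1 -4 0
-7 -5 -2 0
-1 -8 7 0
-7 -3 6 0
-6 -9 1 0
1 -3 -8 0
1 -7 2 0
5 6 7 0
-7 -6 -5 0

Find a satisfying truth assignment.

p1=T, p2=F, p3=T, p4=T, p5=F, p6=T, p7=T, p8=F, p9=F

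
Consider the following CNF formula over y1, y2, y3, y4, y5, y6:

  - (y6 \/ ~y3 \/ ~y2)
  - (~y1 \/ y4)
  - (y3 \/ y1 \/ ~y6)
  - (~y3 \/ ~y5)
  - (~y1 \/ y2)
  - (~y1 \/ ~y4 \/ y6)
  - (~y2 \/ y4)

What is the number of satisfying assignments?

14

Split on y1, then y2.
  y1=T, y2=T: remaining (y3,y4,y5,y6) ∈ {(F,T,F,T); (F,T,T,T); (T,T,F,T)} — 3.
  y1=T, y2=F: a clause becomes empty — 0.
  y1=F, y2=T: remaining (y3,y4,y5,y6) ∈ {(F,T,F,F); (F,T,T,F); (T,T,F,T)} — 3.
  y1=F, y2=F: y4 free; 4 ways for (y3,y5,y6) × 2^1 = 8.
Total: 3 + 0 + 3 + 8 = 14.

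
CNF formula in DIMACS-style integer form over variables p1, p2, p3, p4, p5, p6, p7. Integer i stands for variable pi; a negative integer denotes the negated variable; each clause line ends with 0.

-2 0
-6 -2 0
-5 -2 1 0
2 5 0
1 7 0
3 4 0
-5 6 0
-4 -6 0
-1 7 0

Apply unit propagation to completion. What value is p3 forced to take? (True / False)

True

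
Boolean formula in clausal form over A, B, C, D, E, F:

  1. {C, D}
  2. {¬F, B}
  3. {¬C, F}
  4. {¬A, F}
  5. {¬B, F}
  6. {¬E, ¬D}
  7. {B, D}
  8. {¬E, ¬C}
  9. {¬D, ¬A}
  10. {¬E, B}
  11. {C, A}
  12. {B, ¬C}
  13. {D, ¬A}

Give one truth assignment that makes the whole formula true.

A=False, B=True, C=True, D=True, E=False, F=True

Check each clause:
  1. {C, D} — C is true.
  2. {B, ¬F} — B is true.
  3. {¬C, F} — F is true.
  4. {F, ¬A} — ¬A is true.
  5. {F, ¬B} — F is true.
  6. {¬E, ¬D} — ¬E is true.
  7. {D, B} — B is true.
  8. {¬C, ¬E} — ¬E is true.
  9. {¬D, ¬A} — ¬A is true.
  10. {¬E, B} — B is true.
  11. {C, A} — C is true.
  12. {¬C, B} — B is true.
  13. {¬A, D} — D is true.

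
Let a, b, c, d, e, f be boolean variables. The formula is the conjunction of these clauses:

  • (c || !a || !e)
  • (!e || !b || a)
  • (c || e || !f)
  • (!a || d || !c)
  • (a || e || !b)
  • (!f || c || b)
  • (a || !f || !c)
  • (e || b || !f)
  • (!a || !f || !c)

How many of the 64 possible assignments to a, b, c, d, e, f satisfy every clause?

Case analysis on a and c:
  a=T, c=T: remaining (b,d,e,f) ∈ {(F,T,F,F); (F,T,T,F); (T,T,F,F); (T,T,T,F)} — 4.
  a=T, c=F: remaining (b,d,e,f) ∈ {(F,F,F,F); (F,T,F,F); (T,F,F,F); (T,T,F,F)} — 4.
  a=F, c=T: remaining (b,d,e,f) ∈ {(F,F,F,F); (F,F,T,F); (F,T,F,F); (F,T,T,F)} — 4.
  a=F, c=F: remaining (b,d,e,f) ∈ {(F,F,F,F); (F,F,T,F); (F,T,F,F); (F,T,T,F)} — 4.
Total: 4 + 4 + 4 + 4 = 16.

16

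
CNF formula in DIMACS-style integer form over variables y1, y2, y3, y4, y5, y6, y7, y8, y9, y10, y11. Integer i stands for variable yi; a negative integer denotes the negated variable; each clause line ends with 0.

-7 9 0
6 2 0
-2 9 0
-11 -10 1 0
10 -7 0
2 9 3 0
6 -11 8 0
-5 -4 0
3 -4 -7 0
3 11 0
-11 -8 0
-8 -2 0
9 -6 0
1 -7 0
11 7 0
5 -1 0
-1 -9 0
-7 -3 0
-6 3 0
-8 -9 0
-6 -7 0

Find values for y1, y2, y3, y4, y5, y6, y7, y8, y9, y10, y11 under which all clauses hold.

y4 occurs only negated in the remaining clauses — set y4 = False.
Branch on y1: take y1 = False.
  then y7 is forced to False.
  then y11 is forced to True.
  then y10 is forced to False.
  then y8 is forced to False.
  then y6 is forced to True.
  then y9 is forced to True.
  then y3 is forced to True.
y2, y5 are now unconstrained; take y2 = False, y5 = False.
Every clause has at least one true literal under this assignment.

y1=False, y2=False, y3=True, y4=False, y5=False, y6=True, y7=False, y8=False, y9=True, y10=False, y11=True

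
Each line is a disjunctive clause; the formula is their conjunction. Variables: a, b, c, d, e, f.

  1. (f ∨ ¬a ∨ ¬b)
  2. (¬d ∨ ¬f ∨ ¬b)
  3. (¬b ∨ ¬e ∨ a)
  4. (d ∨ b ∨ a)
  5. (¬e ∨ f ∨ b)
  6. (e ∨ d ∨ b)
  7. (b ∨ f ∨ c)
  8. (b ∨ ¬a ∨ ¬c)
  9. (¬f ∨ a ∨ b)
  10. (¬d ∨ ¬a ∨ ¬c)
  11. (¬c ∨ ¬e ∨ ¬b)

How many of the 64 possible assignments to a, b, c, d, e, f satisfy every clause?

Split on b, then a.
  b=T, a=T: remaining (c,d,e,f) ∈ {(F,F,F,T); (F,F,T,T); (T,F,F,T)} — 3.
  b=T, a=F: c free; 3 ways for (d,e,f) × 2^1 = 6.
  b=F, a=T: remaining (c,d,e,f) ∈ {(F,F,T,T); (F,T,F,T); (F,T,T,T)} — 3.
  b=F, a=F: remaining (c,d,e,f) ∈ {(T,T,F,F)} — 1.
Total: 3 + 6 + 3 + 1 = 13.

13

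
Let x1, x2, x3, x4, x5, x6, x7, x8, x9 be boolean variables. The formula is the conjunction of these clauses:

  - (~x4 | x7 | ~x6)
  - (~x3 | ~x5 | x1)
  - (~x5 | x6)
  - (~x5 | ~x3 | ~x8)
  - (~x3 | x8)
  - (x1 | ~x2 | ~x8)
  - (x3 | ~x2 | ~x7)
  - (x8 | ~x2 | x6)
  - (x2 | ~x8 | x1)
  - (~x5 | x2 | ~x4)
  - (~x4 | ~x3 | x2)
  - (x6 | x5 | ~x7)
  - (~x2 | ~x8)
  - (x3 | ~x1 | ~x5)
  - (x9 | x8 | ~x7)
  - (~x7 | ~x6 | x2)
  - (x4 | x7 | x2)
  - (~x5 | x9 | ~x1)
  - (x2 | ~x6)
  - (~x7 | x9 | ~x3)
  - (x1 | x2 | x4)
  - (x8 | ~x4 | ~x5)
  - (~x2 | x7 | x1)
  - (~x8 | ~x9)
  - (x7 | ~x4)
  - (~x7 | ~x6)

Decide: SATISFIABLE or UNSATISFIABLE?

Try x1 = True.
For the remaining variables, x2 = True, x3 = False, x4 = False, x5 = False, x6 = True, x7 = False, x8 = False, x9 = True works.
Every clause has at least one true literal under this assignment.
So x1 = 1, x2 = 1, x3 = 0, x4 = 0, x5 = 0, x6 = 1, x7 = 0, x8 = 0, x9 = 1 is a satisfying assignment.

SATISFIABLE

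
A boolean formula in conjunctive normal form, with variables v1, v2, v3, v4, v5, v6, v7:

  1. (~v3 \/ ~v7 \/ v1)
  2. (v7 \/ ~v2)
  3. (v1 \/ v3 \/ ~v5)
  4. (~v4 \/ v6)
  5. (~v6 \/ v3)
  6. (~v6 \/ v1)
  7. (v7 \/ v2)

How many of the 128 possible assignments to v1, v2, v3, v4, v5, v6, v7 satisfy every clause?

18

Case analysis on v1 and v3:
  v1=T, v3=T: v2, v5 free; 3 ways for (v4,v6,v7) × 2^2 = 12.
  v1=T, v3=F: remaining (v2,v4,v5,v6,v7) ∈ {(F,F,F,F,T); (F,F,T,F,T); (T,F,F,F,T); (T,F,T,F,T)} — 4.
  v1=F, v3=T: a clause becomes empty — 0.
  v1=F, v3=F: remaining (v2,v4,v5,v6,v7) ∈ {(F,F,F,F,T); (T,F,F,F,T)} — 2.
Total: 12 + 4 + 0 + 2 = 18.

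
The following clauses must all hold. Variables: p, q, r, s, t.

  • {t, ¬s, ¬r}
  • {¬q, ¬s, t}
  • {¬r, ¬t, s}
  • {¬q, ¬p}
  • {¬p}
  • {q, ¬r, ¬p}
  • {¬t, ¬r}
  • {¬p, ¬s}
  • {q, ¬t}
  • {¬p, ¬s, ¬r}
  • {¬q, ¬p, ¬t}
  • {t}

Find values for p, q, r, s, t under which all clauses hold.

p = F, q = T, r = F, s = T, t = T

The clause (¬p) is unit: p must be False.
Unit propagation: (t) forces t = True.
(¬r) is a unit clause, so r = False.
Unit propagation: (q) forces q = True.
s is now unconstrained; take s = True.
Every clause has at least one true literal under this assignment.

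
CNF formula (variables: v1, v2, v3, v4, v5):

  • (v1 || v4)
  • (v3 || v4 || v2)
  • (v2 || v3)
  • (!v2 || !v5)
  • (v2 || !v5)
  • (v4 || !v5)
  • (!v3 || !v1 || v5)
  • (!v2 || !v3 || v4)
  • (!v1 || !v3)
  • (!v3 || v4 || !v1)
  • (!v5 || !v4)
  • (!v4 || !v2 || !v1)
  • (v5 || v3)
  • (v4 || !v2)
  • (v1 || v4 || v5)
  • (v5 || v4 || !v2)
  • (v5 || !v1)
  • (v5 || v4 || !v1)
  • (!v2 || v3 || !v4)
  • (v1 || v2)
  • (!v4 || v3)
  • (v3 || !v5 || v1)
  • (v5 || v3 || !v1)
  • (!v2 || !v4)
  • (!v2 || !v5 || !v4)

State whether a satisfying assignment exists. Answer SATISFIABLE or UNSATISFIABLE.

UNSATISFIABLE

v4 = True:
  propagation gives v5=False, v3=True, v1=False, v2=True; an empty clause results — contradiction.
v4 = False:
  propagation gives v1=True, v5=False; an empty clause results — contradiction.
Every branch closes, so no satisfying assignment exists.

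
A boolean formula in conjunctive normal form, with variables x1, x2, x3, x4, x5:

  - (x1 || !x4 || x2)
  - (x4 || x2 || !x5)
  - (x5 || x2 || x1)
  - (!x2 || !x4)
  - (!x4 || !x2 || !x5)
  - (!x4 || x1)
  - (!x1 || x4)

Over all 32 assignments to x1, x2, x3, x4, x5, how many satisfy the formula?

8

Split on x4, then x2.
  x4=T, x2=T: a clause becomes empty — 0.
  x4=T, x2=F: remaining (x1,x3,x5) ∈ {(T,F,F); (T,F,T); (T,T,F); (T,T,T)} — 4.
  x4=F, x2=T: remaining (x1,x3,x5) ∈ {(F,F,F); (F,F,T); (F,T,F); (F,T,T)} — 4.
  x4=F, x2=F: a clause becomes empty — 0.
Total: 0 + 4 + 4 + 0 = 8.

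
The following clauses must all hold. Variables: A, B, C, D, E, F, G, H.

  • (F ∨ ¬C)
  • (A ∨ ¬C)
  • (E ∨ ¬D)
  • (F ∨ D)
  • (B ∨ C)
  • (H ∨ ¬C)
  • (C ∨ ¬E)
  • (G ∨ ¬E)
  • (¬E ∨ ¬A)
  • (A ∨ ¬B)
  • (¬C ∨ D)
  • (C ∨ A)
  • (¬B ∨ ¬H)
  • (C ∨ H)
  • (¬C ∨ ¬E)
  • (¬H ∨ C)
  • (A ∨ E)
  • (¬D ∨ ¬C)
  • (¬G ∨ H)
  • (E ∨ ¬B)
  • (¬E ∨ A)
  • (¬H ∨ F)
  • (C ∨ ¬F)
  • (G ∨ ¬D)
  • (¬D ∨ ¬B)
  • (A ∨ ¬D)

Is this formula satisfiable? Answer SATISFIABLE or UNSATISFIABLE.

UNSATISFIABLE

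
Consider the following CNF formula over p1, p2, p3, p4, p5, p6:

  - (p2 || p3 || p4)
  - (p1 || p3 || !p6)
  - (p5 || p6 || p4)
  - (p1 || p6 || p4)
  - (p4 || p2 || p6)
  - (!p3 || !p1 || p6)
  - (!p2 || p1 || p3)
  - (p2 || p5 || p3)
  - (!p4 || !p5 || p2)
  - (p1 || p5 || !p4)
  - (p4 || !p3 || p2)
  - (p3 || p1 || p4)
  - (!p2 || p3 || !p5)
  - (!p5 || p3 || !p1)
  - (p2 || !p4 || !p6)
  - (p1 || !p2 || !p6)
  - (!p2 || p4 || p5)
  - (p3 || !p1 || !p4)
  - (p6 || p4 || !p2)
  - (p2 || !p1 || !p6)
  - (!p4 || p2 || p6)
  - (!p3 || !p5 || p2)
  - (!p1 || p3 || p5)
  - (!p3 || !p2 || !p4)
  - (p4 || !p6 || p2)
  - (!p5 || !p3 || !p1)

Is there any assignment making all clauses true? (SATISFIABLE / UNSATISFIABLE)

p2 = True:
  p1 = True:
    p3 = True:
      propagation gives p6=True, p4=False, p5=True; contradiction.
    p3 = False:
      propagation gives p5=False; contradiction.
  p1 = False:
    propagation gives p3=True, p6=False, p4=True; an empty clause results — contradiction.
p2 = False:
  p4 = True:
    propagation gives p5=False, p3=True, p1=True, p6=True; an empty clause results — contradiction.
  p4 = False:
    propagation gives p3=True; an empty clause results — contradiction.
Every branch closes, so no satisfying assignment exists.

UNSATISFIABLE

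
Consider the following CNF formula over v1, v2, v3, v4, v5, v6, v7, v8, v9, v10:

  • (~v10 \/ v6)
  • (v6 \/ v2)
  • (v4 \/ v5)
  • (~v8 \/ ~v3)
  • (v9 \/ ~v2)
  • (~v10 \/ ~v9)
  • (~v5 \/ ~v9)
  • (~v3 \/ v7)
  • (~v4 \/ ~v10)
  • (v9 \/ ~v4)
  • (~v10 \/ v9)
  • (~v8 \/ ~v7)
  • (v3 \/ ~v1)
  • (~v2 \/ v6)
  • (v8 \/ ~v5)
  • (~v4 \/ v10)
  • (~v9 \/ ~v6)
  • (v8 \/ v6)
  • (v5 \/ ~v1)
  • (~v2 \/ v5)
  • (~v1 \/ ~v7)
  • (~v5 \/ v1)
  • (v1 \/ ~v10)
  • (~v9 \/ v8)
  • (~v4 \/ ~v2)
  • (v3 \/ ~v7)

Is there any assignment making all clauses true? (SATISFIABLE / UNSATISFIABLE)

UNSATISFIABLE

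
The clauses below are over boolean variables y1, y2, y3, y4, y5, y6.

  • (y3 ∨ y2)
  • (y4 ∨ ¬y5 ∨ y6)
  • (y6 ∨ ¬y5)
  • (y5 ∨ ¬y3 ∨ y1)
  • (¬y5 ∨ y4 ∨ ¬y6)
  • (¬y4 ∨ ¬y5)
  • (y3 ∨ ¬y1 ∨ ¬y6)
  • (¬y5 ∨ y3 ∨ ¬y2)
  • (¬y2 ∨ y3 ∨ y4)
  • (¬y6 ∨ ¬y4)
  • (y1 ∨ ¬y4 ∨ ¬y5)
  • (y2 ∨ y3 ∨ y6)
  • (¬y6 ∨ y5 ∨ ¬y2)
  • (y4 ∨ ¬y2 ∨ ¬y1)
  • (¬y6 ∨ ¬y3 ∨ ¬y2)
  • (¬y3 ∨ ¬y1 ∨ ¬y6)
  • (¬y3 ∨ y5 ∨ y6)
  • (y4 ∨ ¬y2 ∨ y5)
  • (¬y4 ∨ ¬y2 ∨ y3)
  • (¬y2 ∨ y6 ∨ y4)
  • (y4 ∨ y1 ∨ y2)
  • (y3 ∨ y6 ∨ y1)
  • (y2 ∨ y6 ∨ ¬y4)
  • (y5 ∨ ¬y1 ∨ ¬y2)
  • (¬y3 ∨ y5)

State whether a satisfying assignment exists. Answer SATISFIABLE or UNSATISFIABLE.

UNSATISFIABLE

y2 = True:
  y5 = True:
    propagation gives y6=True, y4=True; an empty clause results — contradiction.
  y5 = False:
    propagation gives y6=False, y3=False, y4=True; an empty clause results — contradiction.
y2 = False:
  propagation gives y3=True, y5=True, y6=True, y4=True; an empty clause results — contradiction.
Every branch closes, so no satisfying assignment exists.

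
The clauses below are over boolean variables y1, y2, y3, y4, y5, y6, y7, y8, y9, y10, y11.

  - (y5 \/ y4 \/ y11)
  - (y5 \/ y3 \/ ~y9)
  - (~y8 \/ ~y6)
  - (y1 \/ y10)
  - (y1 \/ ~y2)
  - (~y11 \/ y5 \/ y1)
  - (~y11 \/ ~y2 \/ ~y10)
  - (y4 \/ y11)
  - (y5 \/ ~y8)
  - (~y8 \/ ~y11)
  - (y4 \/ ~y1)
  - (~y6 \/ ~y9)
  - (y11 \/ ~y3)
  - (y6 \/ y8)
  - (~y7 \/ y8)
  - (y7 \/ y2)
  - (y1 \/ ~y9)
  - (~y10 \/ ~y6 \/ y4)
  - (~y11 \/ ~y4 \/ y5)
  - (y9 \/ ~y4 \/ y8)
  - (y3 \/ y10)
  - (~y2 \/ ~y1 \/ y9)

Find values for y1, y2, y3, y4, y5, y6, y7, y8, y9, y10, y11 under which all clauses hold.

Pure literal: y5 appears only positively; assign y5 = True.
Set y1 = True and propagate.
  then y4 is forced to True.
For the remaining variables, y2 = True, y3 = False, y6 = False, y7 = True, y8 = True, y9 = True, y10 = True, y11 = False works.

y1 = T, y2 = T, y3 = F, y4 = T, y5 = T, y6 = F, y7 = T, y8 = T, y9 = T, y10 = T, y11 = F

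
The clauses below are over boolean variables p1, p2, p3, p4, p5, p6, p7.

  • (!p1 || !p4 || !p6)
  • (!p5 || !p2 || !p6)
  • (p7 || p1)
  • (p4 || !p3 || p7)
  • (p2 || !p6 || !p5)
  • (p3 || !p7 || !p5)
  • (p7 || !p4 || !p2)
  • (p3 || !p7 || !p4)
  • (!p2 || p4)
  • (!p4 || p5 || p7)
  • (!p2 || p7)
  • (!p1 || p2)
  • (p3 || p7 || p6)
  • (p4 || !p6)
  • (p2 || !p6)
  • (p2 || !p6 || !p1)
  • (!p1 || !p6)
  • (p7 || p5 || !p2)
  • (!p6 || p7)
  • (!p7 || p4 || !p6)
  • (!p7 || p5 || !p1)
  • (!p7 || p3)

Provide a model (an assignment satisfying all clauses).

Set p1 = False and propagate.
  then p7 is forced to True.
  then p3 is forced to True.
Try p2 = True.
  then p4 is forced to True.
Try p5 = False.
p6 is now unconstrained; take p6 = False.

p1=False, p2=True, p3=True, p4=True, p5=False, p6=False, p7=True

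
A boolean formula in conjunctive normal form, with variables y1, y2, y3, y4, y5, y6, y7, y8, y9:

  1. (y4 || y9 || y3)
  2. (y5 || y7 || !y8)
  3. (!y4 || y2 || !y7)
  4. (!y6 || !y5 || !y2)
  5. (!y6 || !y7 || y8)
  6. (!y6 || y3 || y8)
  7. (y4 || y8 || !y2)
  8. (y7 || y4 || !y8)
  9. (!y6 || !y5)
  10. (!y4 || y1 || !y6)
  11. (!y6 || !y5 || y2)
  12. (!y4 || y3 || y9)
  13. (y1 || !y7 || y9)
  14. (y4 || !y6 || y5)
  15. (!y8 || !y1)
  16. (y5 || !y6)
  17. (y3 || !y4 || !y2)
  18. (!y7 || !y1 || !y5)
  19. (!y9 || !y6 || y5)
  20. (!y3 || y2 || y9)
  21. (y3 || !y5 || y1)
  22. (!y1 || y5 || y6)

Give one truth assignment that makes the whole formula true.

Set y1 = False and propagate.
Try y2 = False.
Try y3 = False.
  then y5 is forced to False.
  then y6 is forced to False.
For the remaining variables, y4 = False, y7 = False, y8 = False, y9 = True works.

y1 = 0, y2 = 0, y3 = 0, y4 = 0, y5 = 0, y6 = 0, y7 = 0, y8 = 0, y9 = 1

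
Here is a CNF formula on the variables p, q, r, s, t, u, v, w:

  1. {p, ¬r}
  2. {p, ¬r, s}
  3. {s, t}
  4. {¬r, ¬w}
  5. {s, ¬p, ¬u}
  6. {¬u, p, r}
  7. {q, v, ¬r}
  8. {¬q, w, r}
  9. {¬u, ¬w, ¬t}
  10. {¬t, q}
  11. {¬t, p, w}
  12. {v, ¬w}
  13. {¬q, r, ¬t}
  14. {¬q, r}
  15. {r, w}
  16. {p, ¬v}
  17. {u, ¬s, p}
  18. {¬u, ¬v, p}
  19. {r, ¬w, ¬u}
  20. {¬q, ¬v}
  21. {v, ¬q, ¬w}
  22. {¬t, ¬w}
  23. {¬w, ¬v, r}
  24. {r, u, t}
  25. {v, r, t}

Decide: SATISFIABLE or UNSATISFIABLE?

SATISFIABLE

Try p = True.
For the remaining variables, q = True, r = True, s = True, t = True, u = False, v = False, w = False works.
Every clause has at least one true literal under this assignment.
So p=T, q=T, r=T, s=T, t=T, u=F, v=F, w=F is a satisfying assignment.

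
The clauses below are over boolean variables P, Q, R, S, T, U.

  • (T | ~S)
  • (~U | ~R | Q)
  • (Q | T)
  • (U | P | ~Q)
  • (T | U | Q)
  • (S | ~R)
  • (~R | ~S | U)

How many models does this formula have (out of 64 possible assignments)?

19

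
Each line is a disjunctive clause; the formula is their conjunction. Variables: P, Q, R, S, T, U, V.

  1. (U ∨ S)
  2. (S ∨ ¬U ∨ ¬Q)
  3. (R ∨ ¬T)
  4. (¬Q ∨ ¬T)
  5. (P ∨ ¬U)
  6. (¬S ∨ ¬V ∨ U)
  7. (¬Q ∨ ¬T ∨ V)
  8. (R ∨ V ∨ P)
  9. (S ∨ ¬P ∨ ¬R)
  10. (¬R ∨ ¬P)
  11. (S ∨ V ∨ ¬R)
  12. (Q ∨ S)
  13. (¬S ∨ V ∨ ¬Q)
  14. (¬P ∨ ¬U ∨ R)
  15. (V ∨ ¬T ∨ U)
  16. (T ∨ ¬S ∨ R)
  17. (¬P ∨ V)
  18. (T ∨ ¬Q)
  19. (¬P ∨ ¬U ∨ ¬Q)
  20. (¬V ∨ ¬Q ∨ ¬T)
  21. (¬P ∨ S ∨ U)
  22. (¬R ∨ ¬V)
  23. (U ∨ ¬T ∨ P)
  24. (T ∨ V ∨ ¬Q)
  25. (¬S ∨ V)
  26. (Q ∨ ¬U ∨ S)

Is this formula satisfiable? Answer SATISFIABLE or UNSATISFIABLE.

S = True:
  propagation gives V=True, U=True, P=True, R=False; an empty clause results — contradiction.
S = False:
  propagation gives U=True, Q=False; an empty clause results — contradiction.
Every branch closes, so no satisfying assignment exists.

UNSATISFIABLE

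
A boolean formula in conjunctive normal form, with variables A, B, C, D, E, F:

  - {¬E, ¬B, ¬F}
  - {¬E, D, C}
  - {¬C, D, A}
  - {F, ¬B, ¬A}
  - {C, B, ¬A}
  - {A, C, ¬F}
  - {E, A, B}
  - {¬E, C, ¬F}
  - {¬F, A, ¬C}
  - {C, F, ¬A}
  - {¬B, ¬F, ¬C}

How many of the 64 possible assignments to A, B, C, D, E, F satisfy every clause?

Split on C, then A.
  C=1, A=1: forces B=0; D, E, F free → 2^3 = 8.
  C=1, A=0: remaining (B,D,E,F) ∈ {(0,1,1,0); (1,1,0,0); (1,1,1,0)} — 3.
  C=0, A=1: remaining (B,D,E,F) ∈ {(1,0,0,1); (1,1,0,1)} — 2.
  C=0, A=0: remaining (B,D,E,F) ∈ {(0,1,1,0); (1,0,0,0); (1,1,0,0); (1,1,1,0)} — 4.
Total: 8 + 3 + 2 + 4 = 17.

17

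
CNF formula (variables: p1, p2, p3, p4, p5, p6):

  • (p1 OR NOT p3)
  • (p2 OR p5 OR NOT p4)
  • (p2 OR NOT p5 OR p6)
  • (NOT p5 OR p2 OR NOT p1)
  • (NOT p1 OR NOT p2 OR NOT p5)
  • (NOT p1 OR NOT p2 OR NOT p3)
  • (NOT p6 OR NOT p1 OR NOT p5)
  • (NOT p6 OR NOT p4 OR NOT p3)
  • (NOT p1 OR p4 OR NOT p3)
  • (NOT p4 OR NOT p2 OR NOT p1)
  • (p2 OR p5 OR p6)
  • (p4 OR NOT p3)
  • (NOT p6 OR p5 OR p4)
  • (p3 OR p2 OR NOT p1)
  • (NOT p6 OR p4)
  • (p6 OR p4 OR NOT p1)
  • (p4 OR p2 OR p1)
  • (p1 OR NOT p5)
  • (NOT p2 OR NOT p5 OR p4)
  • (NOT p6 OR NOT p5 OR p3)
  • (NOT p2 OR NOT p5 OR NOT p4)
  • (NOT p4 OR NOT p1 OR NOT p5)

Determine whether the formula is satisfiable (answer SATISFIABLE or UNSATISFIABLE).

SATISFIABLE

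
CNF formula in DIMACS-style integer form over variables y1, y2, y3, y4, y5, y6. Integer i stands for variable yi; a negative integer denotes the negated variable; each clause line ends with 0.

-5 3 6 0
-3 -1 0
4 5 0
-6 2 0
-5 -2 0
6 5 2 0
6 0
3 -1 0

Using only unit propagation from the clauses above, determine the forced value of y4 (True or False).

(y6) stands alone — y6 = True.
In (NOT y6 OR y2), NOT y6 is now false; y2 must hold, so y2 = True.
(NOT y5 OR NOT y2) with y2 = True leaves only NOT y5, so y5 = False.
(y5 OR y4) with y5 = False leaves only y4, so y4 = True.

True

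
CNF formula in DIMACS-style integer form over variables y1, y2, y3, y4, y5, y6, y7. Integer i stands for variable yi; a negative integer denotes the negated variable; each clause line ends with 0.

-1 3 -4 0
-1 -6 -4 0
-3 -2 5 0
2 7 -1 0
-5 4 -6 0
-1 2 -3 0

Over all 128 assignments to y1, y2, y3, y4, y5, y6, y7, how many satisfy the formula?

61

Case analysis on y1 and y2:
  y1=1, y2=1: y7 free; 5 ways for (y3,y4,y5,y6) × 2^1 = 10.
  y1=1, y2=0: remaining (y3,y4,y5,y6,y7) ∈ {(0,0,0,0,1); (0,0,0,1,1); (0,0,1,0,1)} — 3.
  y1=0, y2=1: y7 free; 10 ways for (y3,y4,y5,y6) × 2^1 = 20.
  y1=0, y2=0: y3, y7 free; 7 ways for (y4,y5,y6) × 2^2 = 28.
Total: 10 + 3 + 20 + 28 = 61.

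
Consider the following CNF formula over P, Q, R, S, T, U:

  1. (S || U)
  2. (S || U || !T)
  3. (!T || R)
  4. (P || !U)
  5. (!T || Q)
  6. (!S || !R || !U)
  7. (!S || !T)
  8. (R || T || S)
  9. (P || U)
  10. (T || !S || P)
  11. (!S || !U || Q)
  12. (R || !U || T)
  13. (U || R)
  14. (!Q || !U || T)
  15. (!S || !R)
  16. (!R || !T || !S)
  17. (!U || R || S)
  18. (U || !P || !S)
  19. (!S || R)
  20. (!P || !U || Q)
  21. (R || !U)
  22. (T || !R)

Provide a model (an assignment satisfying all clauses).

P=True, Q=True, R=True, S=False, T=True, U=True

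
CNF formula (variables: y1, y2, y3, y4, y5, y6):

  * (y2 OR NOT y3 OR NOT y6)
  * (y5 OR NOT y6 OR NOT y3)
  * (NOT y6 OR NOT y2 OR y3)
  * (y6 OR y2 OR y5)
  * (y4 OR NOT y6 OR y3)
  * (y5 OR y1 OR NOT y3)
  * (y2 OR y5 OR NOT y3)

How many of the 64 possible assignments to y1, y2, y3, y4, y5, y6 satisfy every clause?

Case analysis on y3 and y6:
  y3=T, y6=T: remaining (y1,y2,y4,y5) ∈ {(F,T,F,T); (F,T,T,T); (T,T,F,T); (T,T,T,T)} — 4.
  y3=T, y6=F: y4 free; 5 ways for (y1,y2,y5) × 2^1 = 10.
  y3=F, y6=T: remaining (y1,y2,y4,y5) ∈ {(F,F,T,F); (F,F,T,T); (T,F,T,F); (T,F,T,T)} — 4.
  y3=F, y6=F: y1, y4 free; 3 ways for (y2,y5) × 2^2 = 12.
Total: 4 + 10 + 4 + 12 = 30.

30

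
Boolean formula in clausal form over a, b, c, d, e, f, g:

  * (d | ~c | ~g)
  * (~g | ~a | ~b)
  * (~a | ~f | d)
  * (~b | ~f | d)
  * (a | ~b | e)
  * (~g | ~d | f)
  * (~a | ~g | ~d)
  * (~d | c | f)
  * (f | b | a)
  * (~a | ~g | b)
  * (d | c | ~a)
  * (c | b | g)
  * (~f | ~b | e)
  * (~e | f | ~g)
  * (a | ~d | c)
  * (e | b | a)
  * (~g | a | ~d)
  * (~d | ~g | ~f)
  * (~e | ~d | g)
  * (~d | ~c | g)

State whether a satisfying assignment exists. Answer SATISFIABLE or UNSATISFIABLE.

SATISFIABLE

Branch on a: take a = True.
Set b = False and propagate.
  then g is forced to False.
  then c is forced to True.
  then d is forced to False.
  then f is forced to False.
e is now unconstrained; take e = True.
So a = T, b = F, c = T, d = F, e = T, f = F, g = F is a satisfying assignment.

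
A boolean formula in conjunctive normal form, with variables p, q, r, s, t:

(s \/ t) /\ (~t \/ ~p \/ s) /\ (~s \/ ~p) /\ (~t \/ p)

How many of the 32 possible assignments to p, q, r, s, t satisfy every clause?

4

The models are:
  p=F q=F r=F s=T t=F
  p=F q=F r=T s=T t=F
  p=F q=T r=F s=T t=F
  p=F q=T r=T s=T t=F
That's 4 in total.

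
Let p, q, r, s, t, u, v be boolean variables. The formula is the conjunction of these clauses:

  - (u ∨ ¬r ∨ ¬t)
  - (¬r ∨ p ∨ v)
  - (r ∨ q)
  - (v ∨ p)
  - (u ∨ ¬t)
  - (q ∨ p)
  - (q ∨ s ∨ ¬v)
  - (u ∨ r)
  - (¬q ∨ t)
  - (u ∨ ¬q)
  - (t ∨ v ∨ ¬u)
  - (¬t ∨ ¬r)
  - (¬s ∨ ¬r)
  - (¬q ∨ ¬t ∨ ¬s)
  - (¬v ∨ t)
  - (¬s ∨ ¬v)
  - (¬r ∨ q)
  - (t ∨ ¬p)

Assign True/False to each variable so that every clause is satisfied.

p=True  q=True  r=False  s=False  t=True  u=True  v=True

Set p = True and propagate.
  then t is forced to True.
  then u is forced to True.
  then r is forced to False.
  then q is forced to True.
  then s is forced to False.
v is now unconstrained; take v = True.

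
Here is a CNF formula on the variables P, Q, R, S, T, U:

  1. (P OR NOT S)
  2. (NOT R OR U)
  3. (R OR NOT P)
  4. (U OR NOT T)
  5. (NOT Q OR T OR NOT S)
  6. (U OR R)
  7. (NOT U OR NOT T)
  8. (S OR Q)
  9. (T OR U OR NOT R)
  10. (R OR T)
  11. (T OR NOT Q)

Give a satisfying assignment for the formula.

P=1  Q=0  R=1  S=1  T=0  U=1

Check each clause:
  1. (P OR NOT S) — P is true.
  2. (NOT R OR U) — U is true.
  3. (NOT P OR R) — R is true.
  4. (U OR NOT T) — NOT T is true.
  5. (T OR NOT Q OR NOT S) — NOT Q is true.
  6. (U OR R) — R is true.
  7. (NOT U OR NOT T) — NOT T is true.
  8. (Q OR S) — S is true.
  9. (NOT R OR U OR T) — U is true.
  10. (T OR R) — R is true.
  11. (NOT Q OR T) — NOT Q is true.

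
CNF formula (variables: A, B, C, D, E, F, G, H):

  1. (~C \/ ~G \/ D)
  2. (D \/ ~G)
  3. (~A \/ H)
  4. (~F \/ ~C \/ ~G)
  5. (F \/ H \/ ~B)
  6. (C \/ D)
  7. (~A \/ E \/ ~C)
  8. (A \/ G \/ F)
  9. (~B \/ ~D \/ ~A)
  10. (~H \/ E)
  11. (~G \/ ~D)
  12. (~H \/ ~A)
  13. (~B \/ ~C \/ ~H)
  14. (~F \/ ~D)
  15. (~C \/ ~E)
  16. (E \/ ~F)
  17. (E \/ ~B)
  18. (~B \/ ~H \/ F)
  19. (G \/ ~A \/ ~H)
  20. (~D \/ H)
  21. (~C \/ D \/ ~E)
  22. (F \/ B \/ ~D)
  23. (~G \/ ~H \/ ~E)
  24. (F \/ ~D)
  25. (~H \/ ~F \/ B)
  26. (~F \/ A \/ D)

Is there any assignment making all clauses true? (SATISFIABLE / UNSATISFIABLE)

UNSATISFIABLE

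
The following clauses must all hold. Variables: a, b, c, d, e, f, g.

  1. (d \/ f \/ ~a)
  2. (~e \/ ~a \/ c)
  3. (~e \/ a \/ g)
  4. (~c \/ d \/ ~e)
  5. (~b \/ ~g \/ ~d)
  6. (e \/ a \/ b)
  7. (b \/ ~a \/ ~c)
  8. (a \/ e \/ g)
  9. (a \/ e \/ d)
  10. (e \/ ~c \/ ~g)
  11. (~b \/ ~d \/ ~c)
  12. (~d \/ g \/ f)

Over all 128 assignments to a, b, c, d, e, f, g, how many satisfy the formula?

Split on a, then e.
  a=1, e=1: a clause becomes empty — 0.
  a=1, e=0: 9 of the 32 assignments to (b,c,d,f,g) work.
  a=0, e=1: f free; 4 ways for (b,c,d,g) × 2^1 = 8.
  a=0, e=0: a clause becomes empty — 0.
Total: 0 + 9 + 8 + 0 = 17.

17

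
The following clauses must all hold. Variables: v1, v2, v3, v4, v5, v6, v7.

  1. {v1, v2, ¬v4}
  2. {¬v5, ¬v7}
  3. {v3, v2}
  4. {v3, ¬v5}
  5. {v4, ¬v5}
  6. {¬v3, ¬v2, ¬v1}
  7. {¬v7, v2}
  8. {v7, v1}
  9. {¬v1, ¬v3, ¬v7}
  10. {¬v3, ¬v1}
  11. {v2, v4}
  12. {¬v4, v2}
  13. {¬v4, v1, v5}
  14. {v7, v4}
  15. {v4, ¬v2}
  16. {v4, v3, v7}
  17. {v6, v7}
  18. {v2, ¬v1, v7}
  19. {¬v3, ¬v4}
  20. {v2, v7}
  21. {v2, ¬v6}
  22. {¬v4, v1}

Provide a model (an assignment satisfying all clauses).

v1=T, v2=T, v3=F, v4=T, v5=F, v6=T, v7=F

Set v1 = True and propagate.
  then v3 is forced to False.
  then v2 is forced to True.
  then v5 is forced to False.
  then v4 is forced to True.
Set v6 = True and propagate.
v7 is now unconstrained; take v7 = False.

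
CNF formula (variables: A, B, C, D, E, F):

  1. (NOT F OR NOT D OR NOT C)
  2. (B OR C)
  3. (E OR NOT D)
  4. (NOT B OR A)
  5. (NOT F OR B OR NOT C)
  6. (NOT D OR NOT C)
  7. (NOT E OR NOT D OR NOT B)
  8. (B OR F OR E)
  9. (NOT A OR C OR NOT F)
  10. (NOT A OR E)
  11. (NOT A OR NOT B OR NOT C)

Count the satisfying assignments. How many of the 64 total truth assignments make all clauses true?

The models are:
  A=0 B=0 C=1 D=0 E=1 F=0
  A=1 B=0 C=1 D=0 E=1 F=0
  A=1 B=1 C=0 D=0 E=1 F=0
That's 3 in total.

3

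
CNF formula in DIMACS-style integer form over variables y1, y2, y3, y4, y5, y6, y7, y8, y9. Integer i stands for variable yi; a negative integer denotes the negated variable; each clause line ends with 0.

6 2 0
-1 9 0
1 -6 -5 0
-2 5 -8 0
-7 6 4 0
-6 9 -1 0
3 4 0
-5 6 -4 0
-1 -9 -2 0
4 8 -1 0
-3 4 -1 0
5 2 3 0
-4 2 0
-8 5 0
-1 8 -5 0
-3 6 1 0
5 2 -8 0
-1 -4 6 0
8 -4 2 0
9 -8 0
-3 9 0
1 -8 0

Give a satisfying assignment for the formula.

Set y1 = False and propagate.
  then y8 is forced to False.
For the remaining variables, y2 = True, y3 = False, y4 = True, y5 = False, y6 = True, y7 = True, y9 = True works.

y1=False  y2=True  y3=False  y4=True  y5=False  y6=True  y7=True  y8=False  y9=True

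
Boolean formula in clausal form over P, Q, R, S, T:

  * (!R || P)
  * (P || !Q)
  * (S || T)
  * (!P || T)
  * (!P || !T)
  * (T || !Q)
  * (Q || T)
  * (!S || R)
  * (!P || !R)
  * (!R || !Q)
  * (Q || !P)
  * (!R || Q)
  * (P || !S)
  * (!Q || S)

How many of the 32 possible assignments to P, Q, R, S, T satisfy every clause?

The models are:
  P=0 Q=0 R=0 S=0 T=1
That's 1 in total.

1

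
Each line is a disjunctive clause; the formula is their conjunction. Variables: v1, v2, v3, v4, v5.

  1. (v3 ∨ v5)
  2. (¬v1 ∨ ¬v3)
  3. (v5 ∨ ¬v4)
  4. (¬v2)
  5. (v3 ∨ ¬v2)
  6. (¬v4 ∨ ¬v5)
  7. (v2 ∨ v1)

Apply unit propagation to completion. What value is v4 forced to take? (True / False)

(¬v2) is a unit clause: v2 = False.
(v2 ∨ v1) with v2 = False leaves only v1, so v1 = True.
In (¬v3 ∨ ¬v1), ¬v1 is now false; ¬v3 must hold, so v3 = False.
(v3 ∨ v5): since v3 = False, the clause reduces to (v5). v5 = True.
In (¬v5 ∨ ¬v4), ¬v5 is now false; ¬v4 must hold, so v4 = False.

False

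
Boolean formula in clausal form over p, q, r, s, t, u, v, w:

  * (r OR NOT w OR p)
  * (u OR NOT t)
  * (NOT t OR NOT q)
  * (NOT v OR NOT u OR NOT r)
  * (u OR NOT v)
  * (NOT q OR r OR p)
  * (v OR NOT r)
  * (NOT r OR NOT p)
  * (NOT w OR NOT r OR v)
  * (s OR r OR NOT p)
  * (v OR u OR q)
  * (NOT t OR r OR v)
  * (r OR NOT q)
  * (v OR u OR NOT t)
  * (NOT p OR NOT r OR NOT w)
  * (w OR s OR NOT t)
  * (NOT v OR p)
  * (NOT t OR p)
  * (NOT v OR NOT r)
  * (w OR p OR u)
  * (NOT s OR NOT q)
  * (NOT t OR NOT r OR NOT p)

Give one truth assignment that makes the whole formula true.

p=F, q=F, r=F, s=T, t=F, u=T, v=F, w=F

Pure literal: t appears only negated; assign t = False.
Branch on p: take p = False.
  then v is forced to False.
  then r is forced to False.
  then w is forced to False.
  then q is forced to False.
  then u is forced to True.
s is now unconstrained; take s = True.
Every clause has at least one true literal under this assignment.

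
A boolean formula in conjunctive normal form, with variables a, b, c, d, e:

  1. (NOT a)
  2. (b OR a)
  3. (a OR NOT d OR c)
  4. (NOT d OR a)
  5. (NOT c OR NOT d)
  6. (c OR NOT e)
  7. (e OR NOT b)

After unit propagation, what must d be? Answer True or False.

False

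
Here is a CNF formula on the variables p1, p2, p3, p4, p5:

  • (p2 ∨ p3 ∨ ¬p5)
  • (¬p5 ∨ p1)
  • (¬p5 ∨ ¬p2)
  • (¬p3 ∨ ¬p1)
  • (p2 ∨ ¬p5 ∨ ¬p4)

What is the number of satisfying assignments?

12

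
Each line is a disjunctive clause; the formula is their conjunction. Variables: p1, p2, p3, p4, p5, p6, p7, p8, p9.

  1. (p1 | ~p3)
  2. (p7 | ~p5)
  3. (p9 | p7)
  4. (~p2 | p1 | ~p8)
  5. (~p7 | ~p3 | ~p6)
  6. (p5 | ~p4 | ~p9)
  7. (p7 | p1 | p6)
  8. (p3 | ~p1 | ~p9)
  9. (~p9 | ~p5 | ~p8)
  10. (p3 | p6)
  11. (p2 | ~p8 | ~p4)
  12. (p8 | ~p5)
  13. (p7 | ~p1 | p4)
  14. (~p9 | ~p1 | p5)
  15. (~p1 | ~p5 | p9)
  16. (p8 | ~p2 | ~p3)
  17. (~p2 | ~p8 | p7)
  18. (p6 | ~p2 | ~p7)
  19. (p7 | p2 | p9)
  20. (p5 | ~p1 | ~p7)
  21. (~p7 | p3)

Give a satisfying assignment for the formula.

Set p1 = False and propagate.
  then p3 is forced to False.
  then p6 is forced to True.
  then p7 is forced to False.
  then p5 is forced to False.
  then p9 is forced to True.
  then p4 is forced to False.
Try p2 = True.
  then p8 is forced to False.
Every clause has at least one true literal under this assignment.

p1=False, p2=True, p3=False, p4=False, p5=False, p6=True, p7=False, p8=False, p9=True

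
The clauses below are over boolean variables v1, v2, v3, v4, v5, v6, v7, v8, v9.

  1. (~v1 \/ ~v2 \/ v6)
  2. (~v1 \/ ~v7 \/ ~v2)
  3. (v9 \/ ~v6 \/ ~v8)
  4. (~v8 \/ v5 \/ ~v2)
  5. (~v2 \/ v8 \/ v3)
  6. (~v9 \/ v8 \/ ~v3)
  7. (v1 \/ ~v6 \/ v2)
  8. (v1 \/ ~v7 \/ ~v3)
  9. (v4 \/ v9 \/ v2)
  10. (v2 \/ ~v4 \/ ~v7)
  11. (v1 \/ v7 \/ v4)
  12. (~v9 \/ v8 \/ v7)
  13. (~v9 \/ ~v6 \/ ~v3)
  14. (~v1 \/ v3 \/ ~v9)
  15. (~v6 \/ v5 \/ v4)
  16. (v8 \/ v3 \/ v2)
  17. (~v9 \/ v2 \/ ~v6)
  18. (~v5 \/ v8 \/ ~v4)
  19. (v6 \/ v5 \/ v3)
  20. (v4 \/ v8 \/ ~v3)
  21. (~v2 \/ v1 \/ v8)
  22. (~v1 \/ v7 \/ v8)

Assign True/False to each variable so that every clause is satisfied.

Try v1 = True.
For the remaining variables, v2 = False, v3 = True, v4 = True, v5 = False, v6 = False, v7 = False, v8 = True, v9 = True works.
Every clause has at least one true literal under this assignment.
Check each clause:
  1. (~v2 \/ ~v1 \/ v6) — ~v2 is true.
  2. (~v7 \/ ~v1 \/ ~v2) — ~v7 is true.
  3. (v9 \/ ~v6 \/ ~v8) — v9 is true.
  4. (v5 \/ ~v2 \/ ~v8) — ~v2 is true.
  5. (v3 \/ ~v2 \/ v8) — v8 is true.
  6. (~v3 \/ v8 \/ ~v9) — v8 is true.
  7. (v2 \/ ~v6 \/ v1) — v1 is true.
  8. (v1 \/ ~v7 \/ ~v3) — ~v7 is true.
  9. (v2 \/ v9 \/ v4) — v9 is true.
  10. (~v7 \/ v2 \/ ~v4) — ~v7 is true.
  11. (v1 \/ v4 \/ v7) — v1 is true.
  12. (~v9 \/ v8 \/ v7) — v8 is true.
  13. (~v9 \/ ~v6 \/ ~v3) — ~v6 is true.
  14. (~v9 \/ ~v1 \/ v3) — v3 is true.
  15. (v4 \/ v5 \/ ~v6) — ~v6 is true.
  16. (v2 \/ v8 \/ v3) — v8 is true.
  17. (~v9 \/ v2 \/ ~v6) — ~v6 is true.
  18. (~v4 \/ ~v5 \/ v8) — v8 is true.
  19. (v6 \/ v5 \/ v3) — v3 is true.
  20. (~v3 \/ v8 \/ v4) — v8 is true.
  21. (v1 \/ ~v2 \/ v8) — v8 is true.
  22. (v7 \/ ~v1 \/ v8) — v8 is true.

v1=1, v2=0, v3=1, v4=1, v5=0, v6=0, v7=0, v8=1, v9=1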